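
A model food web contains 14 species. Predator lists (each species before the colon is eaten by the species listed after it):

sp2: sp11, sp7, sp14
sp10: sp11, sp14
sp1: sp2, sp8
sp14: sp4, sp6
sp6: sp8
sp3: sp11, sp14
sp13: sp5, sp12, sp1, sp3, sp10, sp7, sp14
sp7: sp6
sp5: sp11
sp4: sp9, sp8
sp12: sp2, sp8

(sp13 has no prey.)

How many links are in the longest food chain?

5 links

One longest chain: sp13 → sp12 → sp2 → sp14 → sp4 → sp9.
It has 6 species and 5 links.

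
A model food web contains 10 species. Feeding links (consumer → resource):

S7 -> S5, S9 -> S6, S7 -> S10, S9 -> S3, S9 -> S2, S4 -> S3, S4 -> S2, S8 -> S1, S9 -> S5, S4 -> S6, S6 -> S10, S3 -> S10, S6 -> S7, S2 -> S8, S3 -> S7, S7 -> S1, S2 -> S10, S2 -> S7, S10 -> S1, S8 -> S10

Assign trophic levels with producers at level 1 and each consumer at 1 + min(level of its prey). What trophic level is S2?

S1 is a producer → level 1.
S10 eats S1 → level 2.
S2 eats S10 → level 3.
No prey of S2 is below level 2, so 3 is the minimum.

Trophic level 3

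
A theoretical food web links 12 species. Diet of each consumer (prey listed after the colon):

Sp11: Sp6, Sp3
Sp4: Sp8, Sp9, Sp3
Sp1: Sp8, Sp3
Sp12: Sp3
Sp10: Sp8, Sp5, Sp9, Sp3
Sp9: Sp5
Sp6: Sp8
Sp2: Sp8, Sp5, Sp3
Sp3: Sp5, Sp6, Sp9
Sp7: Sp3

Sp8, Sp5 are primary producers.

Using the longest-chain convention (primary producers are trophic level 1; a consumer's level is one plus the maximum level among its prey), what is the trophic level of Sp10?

Trophic level 4

Sp8 is a producer → level 1.
Sp6 eats Sp8 → level 2.
Sp3 eats Sp6 (level 2); other prey at levels: Sp5 1, Sp9 2 → level 3.
Sp10 eats Sp3 (level 3); other prey at levels: Sp8 1, Sp5 1, Sp9 2 → level 4.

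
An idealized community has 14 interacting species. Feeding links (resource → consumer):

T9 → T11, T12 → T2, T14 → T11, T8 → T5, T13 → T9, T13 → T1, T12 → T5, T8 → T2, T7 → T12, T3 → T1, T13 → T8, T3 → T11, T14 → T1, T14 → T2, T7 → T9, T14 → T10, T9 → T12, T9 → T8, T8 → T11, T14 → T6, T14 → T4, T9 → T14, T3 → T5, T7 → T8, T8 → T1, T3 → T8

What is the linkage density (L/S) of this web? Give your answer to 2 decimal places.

L/S = 1.86

There are L = 26 links among S = 14 species.
L/S = 26/14 = 1.8571 ≈ 1.86.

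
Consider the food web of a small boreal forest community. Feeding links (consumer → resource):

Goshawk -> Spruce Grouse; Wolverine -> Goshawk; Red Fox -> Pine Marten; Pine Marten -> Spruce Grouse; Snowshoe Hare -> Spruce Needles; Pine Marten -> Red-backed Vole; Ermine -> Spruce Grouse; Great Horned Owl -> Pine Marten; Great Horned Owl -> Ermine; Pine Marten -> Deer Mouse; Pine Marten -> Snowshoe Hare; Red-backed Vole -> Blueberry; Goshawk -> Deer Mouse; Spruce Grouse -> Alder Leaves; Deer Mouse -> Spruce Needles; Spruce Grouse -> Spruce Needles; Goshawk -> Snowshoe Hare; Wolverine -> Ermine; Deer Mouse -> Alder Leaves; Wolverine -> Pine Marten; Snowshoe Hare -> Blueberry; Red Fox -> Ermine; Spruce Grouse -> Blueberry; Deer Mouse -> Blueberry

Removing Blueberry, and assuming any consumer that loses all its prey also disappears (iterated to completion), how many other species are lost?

Remove Blueberry.
Round 1: Red-backed Vole (all prey gone) → extinct.
No further losses. Total secondary extinctions: 1.

1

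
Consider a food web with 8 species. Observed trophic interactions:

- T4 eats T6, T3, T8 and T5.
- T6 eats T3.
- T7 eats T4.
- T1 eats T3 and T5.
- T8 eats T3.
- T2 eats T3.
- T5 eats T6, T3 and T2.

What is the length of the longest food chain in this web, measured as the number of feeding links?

One longest chain: T3 → T6 → T5 → T4 → T7.
It has 5 species and 4 links.

4 links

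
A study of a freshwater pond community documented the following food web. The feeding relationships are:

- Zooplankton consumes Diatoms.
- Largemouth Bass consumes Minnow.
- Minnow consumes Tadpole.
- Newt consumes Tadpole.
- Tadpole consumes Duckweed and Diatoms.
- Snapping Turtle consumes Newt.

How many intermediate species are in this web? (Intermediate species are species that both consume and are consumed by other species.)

Intermediate species (has both prey and predators): Tadpole, Minnow, Newt.
Count: 3.

3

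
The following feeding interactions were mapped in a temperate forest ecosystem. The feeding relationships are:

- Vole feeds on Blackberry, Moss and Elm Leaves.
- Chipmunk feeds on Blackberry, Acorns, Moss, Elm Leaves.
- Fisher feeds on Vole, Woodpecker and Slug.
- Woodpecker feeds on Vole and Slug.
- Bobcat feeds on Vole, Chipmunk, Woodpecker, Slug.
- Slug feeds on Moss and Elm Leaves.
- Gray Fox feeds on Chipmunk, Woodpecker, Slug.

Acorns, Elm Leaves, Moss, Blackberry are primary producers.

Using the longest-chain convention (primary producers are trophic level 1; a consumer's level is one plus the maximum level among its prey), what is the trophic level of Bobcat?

Trophic level 4

Elm Leaves is a producer → level 1.
Slug eats Elm Leaves (level 1); other prey at levels: Moss 1 → level 2.
Woodpecker eats Slug (level 2); other prey at levels: Vole 2 → level 3.
Bobcat eats Woodpecker (level 3); other prey at levels: Slug 2, Chipmunk 2, Vole 2 → level 4.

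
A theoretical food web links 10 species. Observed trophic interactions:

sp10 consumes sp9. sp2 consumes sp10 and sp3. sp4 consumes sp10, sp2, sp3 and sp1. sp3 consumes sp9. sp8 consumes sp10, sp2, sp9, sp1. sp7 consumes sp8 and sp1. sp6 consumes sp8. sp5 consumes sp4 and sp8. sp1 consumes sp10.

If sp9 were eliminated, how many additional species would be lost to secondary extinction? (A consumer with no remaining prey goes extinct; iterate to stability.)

Remove sp9.
Round 1: sp3 (all prey gone), sp10 (all prey gone) → extinct.
Round 2: sp1 (all prey gone), sp2 (all prey gone) → extinct.
Round 3: sp8 (all prey gone), sp4 (all prey gone) → extinct.
Round 4: sp5 (all prey gone), sp7 (all prey gone), sp6 (all prey gone) → extinct.
No further losses. Total secondary extinctions: 9.

9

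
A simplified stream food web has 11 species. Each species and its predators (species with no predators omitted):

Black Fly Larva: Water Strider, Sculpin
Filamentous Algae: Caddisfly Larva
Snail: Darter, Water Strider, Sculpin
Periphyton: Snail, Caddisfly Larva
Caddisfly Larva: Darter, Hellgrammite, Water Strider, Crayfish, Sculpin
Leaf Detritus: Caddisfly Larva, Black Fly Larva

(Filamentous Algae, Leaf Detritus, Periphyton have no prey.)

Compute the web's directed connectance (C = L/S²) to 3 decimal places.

C = 0.124

The web has S = 11 species and L = 15 feeding links.
C = L / S² = 15 / 121 = 0.1240 ≈ 0.124.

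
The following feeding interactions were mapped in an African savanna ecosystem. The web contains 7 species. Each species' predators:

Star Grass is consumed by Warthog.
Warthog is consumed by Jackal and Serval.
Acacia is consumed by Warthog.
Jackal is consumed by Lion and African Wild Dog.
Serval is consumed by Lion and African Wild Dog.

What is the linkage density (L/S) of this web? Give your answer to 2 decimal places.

There are L = 8 links among S = 7 species.
L/S = 8/7 = 1.1429 ≈ 1.14.

L/S = 1.14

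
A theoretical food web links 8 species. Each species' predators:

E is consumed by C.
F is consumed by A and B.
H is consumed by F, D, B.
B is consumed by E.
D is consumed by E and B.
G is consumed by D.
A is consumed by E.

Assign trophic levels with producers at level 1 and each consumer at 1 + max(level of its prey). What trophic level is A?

H is a producer → level 1.
F eats H → level 2.
A eats F → level 3.

Trophic level 3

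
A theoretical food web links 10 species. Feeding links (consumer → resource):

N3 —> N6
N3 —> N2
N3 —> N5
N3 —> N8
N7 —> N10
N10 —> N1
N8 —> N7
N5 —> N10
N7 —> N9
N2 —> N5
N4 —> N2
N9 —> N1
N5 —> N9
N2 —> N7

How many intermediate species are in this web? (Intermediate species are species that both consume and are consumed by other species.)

Intermediate species (has both prey and predators): N10, N9, N5, N7, N2, N8.
Count: 6.

6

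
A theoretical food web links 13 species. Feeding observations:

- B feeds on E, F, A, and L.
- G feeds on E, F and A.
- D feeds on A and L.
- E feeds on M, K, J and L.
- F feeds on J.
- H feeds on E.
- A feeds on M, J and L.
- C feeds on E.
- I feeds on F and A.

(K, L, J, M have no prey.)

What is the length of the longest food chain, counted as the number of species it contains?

3 species

One longest chain: L → A → D.
It has 3 species and 2 links.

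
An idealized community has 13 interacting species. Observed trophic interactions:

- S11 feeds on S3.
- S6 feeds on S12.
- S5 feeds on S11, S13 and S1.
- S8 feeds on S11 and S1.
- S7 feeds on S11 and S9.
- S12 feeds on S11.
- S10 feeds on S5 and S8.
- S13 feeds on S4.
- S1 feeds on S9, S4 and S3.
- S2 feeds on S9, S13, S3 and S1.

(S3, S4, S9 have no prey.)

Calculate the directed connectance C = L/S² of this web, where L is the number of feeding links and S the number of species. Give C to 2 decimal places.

C = 0.12

The web has S = 13 species and L = 20 feeding links.
C = L / S² = 20 / 169 = 0.1183 ≈ 0.12.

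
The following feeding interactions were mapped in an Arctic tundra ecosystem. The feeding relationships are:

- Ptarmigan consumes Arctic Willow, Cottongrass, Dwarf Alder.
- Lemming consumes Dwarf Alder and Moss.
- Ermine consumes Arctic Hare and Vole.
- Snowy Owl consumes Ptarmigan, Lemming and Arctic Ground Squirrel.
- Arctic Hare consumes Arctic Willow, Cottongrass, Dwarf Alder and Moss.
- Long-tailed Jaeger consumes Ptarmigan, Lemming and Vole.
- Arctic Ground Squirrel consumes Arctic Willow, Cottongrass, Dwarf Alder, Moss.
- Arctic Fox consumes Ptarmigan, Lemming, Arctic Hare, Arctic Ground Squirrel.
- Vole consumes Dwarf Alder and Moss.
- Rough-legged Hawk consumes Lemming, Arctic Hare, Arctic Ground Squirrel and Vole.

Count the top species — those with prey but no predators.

5

Top species (has prey, but nothing eats it): Long-tailed Jaeger, Rough-legged Hawk, Arctic Fox, Snowy Owl, Ermine.
Count: 5.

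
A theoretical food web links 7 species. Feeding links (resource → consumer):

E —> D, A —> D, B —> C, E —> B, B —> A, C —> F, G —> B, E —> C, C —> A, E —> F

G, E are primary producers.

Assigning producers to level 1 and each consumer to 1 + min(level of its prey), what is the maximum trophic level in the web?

3

Producers (level 1): G, E.
Following each consumer down to its lowest-level prey: G → B → A (levels 1 through 3).
All prey of A (B 2, C 2) are at level 2 or above, so A is at level 1 + 2 = 3.
Every consumer has at least one prey at level 2 or below, so none exceeds level 3.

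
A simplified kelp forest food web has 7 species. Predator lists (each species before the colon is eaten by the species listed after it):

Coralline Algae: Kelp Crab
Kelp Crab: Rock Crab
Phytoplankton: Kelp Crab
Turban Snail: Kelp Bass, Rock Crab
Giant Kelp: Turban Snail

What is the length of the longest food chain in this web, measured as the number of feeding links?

2 links

One longest chain: Giant Kelp → Turban Snail → Kelp Bass.
It has 3 species and 2 links.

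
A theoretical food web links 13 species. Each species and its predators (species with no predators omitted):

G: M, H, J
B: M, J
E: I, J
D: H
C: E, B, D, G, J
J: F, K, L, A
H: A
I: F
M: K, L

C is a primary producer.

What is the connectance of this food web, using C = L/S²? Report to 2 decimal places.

The web has S = 13 species and L = 21 feeding links.
C = L / S² = 21 / 169 = 0.1243 ≈ 0.12.

C = 0.12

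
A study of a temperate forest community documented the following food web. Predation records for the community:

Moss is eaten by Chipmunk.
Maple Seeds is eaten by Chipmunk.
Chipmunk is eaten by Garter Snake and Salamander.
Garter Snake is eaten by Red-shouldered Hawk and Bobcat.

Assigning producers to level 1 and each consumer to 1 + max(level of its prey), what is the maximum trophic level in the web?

Producers (level 1): Maple Seeds, Moss.
Maple Seeds → Chipmunk → Garter Snake → Red-shouldered Hawk gives Red-shouldered Hawk level 4.
No species has a prey at level 4, so no species reaches level 5.

4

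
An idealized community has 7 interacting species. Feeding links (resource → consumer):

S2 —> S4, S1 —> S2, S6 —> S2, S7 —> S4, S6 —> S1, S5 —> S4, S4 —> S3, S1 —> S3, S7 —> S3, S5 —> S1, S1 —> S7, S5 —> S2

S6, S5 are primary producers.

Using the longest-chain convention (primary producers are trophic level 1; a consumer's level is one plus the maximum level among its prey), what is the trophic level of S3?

Trophic level 5

S6 is a producer → level 1.
S1 eats S6 (level 1); other prey at levels: S5 1 → level 2.
S2 eats S1 (level 2); other prey at levels: S6 1, S5 1 → level 3.
S4 eats S2 (level 3); other prey at levels: S5 1, S7 3 → level 4.
S3 eats S4 (level 4); other prey at levels: S1 2, S7 3 → level 5.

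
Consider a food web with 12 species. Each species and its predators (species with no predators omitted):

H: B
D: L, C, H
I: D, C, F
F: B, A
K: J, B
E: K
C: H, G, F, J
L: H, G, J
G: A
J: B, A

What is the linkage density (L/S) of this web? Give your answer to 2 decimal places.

There are L = 22 links among S = 12 species.
L/S = 22/12 = 1.8333 ≈ 1.83.

L/S = 1.83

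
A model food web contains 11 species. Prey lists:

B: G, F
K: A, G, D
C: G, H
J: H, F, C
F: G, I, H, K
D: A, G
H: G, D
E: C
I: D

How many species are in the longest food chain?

5 species

One longest chain: A → D → I → F → J.
It has 5 species and 4 links.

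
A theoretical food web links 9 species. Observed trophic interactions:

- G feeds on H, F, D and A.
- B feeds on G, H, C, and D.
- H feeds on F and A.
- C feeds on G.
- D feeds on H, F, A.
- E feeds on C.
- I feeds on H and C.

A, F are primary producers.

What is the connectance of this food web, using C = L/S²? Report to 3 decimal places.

C = 0.210

The web has S = 9 species and L = 17 feeding links.
C = L / S² = 17 / 81 = 0.2099 ≈ 0.210.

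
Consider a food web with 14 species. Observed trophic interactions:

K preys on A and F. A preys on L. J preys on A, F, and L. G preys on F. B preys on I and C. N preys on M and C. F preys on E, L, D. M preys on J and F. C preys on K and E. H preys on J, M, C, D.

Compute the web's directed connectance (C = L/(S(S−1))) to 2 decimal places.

C = 0.12

The web has S = 14 species and L = 22 feeding links.
C = L / (S(S−1)) = 22 / 182 = 0.1209 ≈ 0.12.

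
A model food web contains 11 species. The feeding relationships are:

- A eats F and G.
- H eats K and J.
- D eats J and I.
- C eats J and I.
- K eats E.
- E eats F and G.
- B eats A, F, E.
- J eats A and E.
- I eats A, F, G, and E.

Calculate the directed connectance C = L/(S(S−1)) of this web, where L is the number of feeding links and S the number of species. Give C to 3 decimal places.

The web has S = 11 species and L = 20 feeding links.
C = L / (S(S−1)) = 20 / 110 = 0.1818 ≈ 0.182.

C = 0.182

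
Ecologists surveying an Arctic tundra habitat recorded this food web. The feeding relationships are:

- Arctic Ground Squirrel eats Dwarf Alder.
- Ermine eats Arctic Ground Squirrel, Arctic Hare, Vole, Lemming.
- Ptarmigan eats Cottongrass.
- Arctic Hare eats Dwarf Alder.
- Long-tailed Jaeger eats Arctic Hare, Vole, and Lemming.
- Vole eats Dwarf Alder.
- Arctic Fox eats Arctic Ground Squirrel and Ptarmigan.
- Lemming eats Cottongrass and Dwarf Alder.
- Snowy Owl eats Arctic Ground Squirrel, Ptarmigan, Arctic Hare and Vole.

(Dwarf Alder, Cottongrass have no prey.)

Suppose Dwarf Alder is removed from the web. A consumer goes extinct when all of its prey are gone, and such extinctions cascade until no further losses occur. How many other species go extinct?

Remove Dwarf Alder.
Round 1: Arctic Hare (all prey gone), Arctic Ground Squirrel (all prey gone), Vole (all prey gone) → extinct.
No further losses. Total secondary extinctions: 3.

3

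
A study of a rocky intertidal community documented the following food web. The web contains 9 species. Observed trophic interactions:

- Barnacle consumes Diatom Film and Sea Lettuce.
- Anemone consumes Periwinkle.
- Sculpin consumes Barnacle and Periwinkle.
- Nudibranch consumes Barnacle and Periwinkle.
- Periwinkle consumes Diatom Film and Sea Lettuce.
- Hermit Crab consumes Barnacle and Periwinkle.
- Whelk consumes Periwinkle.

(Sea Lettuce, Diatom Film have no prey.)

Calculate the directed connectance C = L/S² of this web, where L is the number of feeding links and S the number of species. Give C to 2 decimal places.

C = 0.15

The web has S = 9 species and L = 12 feeding links.
C = L / S² = 12 / 81 = 0.1481 ≈ 0.15.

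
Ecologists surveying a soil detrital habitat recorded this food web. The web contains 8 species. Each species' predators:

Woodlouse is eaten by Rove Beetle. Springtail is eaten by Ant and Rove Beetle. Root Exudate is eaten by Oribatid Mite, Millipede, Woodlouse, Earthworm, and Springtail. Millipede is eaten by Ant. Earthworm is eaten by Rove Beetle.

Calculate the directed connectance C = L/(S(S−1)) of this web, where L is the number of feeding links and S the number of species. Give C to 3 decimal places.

C = 0.179

The web has S = 8 species and L = 10 feeding links.
C = L / (S(S−1)) = 10 / 56 = 0.1786 ≈ 0.179.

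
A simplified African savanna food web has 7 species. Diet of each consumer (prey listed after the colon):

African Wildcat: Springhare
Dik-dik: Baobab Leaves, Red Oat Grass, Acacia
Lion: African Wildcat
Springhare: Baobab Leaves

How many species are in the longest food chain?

One longest chain: Baobab Leaves → Springhare → African Wildcat → Lion.
It has 4 species and 3 links.

4 species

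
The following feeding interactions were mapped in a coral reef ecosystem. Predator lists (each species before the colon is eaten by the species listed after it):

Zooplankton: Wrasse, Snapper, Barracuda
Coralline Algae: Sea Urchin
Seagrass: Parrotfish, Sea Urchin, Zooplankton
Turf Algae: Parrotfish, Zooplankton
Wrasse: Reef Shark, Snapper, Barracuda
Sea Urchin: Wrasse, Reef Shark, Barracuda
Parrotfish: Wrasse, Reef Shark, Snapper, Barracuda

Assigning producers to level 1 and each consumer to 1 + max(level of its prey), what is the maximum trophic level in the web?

Producers (level 1): Turf Algae, Coralline Algae, Seagrass.
Turf Algae → Parrotfish → Wrasse → Snapper gives Snapper level 4.
No species has a prey at level 4, so no species reaches level 5.

4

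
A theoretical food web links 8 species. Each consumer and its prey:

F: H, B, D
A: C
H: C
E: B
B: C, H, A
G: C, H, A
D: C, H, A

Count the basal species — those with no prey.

1

Basal species (no prey listed): C.
Count: 1.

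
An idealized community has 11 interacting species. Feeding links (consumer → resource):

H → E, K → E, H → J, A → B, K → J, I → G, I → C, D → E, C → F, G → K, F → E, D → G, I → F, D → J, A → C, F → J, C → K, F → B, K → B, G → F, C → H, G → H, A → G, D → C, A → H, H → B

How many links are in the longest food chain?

One longest chain: B → K → G → I.
It has 4 species and 3 links.

3 links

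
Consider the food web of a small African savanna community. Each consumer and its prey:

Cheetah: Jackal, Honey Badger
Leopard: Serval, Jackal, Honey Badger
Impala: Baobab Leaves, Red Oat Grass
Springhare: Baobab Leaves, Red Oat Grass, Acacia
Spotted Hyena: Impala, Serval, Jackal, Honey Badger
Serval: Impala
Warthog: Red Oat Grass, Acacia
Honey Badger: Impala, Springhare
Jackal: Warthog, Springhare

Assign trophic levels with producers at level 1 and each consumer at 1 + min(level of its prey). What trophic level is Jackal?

Red Oat Grass is a producer → level 1.
Warthog eats Red Oat Grass → level 2.
Jackal eats Warthog → level 3.
No prey of Jackal is below level 2, so 3 is the minimum.

Trophic level 3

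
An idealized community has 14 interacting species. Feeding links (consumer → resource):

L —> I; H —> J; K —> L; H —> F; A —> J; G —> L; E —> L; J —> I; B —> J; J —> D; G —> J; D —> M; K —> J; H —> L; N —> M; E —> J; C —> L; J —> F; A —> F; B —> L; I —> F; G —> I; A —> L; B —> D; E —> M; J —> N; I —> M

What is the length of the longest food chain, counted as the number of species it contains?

One longest chain: M → I → L → E.
It has 4 species and 3 links.

4 species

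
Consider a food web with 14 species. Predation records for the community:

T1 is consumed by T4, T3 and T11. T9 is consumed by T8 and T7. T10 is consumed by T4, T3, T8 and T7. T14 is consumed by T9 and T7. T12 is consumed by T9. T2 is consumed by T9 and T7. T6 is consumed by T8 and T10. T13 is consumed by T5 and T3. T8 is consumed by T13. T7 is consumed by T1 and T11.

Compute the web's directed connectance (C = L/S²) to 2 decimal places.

C = 0.11

The web has S = 14 species and L = 21 feeding links.
C = L / S² = 21 / 196 = 0.1071 ≈ 0.11.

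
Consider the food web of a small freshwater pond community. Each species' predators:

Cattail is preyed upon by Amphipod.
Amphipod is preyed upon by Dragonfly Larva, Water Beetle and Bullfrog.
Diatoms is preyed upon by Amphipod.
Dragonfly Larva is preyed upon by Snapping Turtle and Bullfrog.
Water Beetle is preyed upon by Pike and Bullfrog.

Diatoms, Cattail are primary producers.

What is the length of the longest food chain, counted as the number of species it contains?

One longest chain: Diatoms → Amphipod → Dragonfly Larva → Snapping Turtle.
It has 4 species and 3 links.

4 species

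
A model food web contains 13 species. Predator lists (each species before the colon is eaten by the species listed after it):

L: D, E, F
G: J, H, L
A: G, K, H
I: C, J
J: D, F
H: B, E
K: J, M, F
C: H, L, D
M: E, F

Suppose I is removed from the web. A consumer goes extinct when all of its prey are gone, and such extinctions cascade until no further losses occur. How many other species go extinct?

1

Remove I.
Round 1: C (all prey gone) → extinct.
No further losses. Total secondary extinctions: 1.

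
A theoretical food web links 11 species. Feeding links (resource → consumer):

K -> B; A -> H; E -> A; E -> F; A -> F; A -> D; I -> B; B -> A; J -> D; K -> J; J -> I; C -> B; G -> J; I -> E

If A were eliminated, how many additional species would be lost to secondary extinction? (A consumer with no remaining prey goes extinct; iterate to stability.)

1

Remove A.
Round 1: H (all prey gone) → extinct.
No further losses. Total secondary extinctions: 1.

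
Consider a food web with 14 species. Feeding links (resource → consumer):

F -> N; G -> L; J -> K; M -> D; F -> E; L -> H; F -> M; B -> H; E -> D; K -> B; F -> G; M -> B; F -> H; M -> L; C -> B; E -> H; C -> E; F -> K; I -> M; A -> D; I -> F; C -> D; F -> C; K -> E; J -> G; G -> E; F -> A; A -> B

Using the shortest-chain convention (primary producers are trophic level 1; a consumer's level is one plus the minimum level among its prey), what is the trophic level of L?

J is a producer → level 1.
G eats J → level 2.
L eats G → level 3.
No prey of L is below level 2, so 3 is the minimum.

Trophic level 3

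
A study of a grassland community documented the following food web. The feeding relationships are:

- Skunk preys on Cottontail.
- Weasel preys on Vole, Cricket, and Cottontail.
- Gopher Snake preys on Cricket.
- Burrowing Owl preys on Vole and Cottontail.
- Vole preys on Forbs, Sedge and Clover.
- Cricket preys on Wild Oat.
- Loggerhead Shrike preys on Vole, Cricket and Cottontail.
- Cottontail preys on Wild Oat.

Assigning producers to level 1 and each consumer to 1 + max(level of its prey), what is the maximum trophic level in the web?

Producers (level 1): Clover, Wild Oat, Forbs, Sedge.
Wild Oat → Cottontail → Skunk gives Skunk level 3.
No species has a prey at level 3, so no species reaches level 4.

3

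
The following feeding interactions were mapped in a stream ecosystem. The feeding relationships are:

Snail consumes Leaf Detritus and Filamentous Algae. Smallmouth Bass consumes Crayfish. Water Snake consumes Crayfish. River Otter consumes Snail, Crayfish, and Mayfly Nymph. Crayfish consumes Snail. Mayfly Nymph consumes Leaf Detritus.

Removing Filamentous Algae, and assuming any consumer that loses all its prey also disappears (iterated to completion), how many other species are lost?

0

Remove Filamentous Algae.
Every predator of it retains at least one other prey: Snail still has Leaf Detritus.
No consumer loses all prey, so no secondary extinctions occur.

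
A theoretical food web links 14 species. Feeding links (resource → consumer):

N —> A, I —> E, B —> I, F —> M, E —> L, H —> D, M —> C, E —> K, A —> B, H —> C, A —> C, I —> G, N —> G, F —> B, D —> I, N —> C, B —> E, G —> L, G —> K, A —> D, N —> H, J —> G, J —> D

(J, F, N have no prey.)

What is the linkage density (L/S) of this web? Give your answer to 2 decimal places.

L/S = 1.64

There are L = 23 links among S = 14 species.
L/S = 23/14 = 1.6429 ≈ 1.64.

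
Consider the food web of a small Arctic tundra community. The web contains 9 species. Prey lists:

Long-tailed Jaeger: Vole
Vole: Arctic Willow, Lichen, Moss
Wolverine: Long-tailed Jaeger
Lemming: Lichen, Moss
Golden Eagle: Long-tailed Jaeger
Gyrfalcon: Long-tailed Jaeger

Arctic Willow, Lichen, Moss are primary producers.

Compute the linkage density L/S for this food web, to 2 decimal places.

L/S = 1.00

There are L = 9 links among S = 9 species.
L/S = 9/9 = 1.0000 ≈ 1.00.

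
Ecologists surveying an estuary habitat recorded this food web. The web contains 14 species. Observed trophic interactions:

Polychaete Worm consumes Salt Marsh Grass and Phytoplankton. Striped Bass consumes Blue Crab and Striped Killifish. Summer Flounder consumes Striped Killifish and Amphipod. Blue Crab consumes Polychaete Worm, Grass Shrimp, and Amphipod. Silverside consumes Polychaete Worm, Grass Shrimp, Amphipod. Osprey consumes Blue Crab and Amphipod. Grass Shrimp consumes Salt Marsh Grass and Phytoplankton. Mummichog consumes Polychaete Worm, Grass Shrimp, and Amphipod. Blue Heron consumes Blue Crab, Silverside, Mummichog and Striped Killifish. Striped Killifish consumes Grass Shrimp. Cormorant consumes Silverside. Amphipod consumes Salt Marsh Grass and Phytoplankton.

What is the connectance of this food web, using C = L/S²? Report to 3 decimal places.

The web has S = 14 species and L = 27 feeding links.
C = L / S² = 27 / 196 = 0.1378 ≈ 0.138.

C = 0.138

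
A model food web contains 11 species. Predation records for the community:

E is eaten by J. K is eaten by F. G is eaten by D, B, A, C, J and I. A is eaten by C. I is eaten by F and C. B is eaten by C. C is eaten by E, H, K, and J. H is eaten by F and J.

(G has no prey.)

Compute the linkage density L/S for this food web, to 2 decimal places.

L/S = 1.64

There are L = 18 links among S = 11 species.
L/S = 18/11 = 1.6364 ≈ 1.64.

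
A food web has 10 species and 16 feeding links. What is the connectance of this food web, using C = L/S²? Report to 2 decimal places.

The web has S = 10 species and L = 16 feeding links.
C = L / S² = 16 / 100 = 0.1600 ≈ 0.16.

C = 0.16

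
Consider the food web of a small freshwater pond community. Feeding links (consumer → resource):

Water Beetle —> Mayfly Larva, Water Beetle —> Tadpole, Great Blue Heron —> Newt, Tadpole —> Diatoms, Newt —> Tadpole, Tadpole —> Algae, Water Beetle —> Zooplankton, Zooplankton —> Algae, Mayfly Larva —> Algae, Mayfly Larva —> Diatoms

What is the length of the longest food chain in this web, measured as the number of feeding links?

One longest chain: Diatoms → Tadpole → Newt → Great Blue Heron.
It has 4 species and 3 links.

3 links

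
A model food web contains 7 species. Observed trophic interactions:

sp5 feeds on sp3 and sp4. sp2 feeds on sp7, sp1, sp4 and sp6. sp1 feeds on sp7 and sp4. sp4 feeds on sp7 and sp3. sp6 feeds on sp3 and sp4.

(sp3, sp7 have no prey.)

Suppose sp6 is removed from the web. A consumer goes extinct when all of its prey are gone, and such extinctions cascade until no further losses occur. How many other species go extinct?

0

Remove sp6.
Every predator of it retains at least one other prey: sp2 still has sp7, sp4, sp1.
No consumer loses all prey, so no secondary extinctions occur.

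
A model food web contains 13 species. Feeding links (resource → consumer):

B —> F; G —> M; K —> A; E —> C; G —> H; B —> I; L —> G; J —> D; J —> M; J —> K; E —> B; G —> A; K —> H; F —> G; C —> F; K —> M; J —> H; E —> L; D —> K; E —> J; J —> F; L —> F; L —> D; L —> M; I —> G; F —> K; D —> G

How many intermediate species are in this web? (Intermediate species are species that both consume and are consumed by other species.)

9

Intermediate species (has both prey and predators): L, J, C, B, D, I, F, G, K.
Count: 9.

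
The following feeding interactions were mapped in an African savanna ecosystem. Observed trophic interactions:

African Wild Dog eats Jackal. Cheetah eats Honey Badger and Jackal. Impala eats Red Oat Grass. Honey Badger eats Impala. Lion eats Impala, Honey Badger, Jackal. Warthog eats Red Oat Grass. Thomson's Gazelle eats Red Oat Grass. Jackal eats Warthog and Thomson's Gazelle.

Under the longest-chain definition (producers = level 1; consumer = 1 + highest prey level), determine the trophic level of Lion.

Trophic level 4

Red Oat Grass is a producer → level 1.
Warthog eats Red Oat Grass → level 2.
Jackal eats Warthog (level 2); other prey at levels: Thomson's Gazelle 2 → level 3.
Lion eats Jackal (level 3); other prey at levels: Impala 2, Honey Badger 3 → level 4.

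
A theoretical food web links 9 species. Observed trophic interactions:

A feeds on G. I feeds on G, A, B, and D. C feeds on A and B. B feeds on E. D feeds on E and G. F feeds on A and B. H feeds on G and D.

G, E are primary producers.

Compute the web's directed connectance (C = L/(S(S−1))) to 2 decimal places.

C = 0.19

The web has S = 9 species and L = 14 feeding links.
C = L / (S(S−1)) = 14 / 72 = 0.1944 ≈ 0.19.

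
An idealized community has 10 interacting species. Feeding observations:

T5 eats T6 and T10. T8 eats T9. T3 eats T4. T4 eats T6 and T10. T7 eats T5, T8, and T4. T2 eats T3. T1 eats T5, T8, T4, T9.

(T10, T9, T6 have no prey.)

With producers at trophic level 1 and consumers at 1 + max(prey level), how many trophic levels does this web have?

4

Producers (level 1): T10, T9, T6.
T10 → T4 → T3 → T2 gives T2 level 4.
No species has a prey at level 4, so no species reaches level 5.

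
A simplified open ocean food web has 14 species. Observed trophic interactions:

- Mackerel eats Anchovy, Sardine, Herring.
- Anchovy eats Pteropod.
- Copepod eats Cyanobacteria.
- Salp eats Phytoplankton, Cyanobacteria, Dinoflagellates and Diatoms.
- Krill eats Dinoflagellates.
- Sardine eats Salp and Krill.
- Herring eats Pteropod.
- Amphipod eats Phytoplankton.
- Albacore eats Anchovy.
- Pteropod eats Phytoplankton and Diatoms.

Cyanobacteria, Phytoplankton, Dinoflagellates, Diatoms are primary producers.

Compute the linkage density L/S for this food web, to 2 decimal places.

There are L = 17 links among S = 14 species.
L/S = 17/14 = 1.2143 ≈ 1.21.

L/S = 1.21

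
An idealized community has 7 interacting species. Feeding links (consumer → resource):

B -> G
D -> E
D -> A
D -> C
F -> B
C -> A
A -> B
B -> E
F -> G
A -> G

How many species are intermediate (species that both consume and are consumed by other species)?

Intermediate species (has both prey and predators): B, A, C.
Count: 3.

3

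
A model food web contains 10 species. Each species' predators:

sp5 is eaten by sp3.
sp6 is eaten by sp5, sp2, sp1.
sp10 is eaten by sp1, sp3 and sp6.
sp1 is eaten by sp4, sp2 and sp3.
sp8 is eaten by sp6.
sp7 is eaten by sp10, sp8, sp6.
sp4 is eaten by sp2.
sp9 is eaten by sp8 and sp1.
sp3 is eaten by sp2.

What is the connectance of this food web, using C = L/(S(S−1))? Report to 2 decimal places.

The web has S = 10 species and L = 18 feeding links.
C = L / (S(S−1)) = 18 / 90 = 0.2000 ≈ 0.20.

C = 0.20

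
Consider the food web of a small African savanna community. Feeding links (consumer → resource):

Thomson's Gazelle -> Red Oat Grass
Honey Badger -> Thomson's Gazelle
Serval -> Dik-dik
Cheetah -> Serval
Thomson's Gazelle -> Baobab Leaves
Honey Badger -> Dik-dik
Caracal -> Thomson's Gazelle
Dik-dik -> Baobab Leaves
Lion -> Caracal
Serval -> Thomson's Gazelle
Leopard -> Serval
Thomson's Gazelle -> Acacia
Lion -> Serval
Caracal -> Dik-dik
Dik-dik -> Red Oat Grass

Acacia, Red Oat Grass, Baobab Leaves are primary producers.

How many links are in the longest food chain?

One longest chain: Red Oat Grass → Dik-dik → Serval → Cheetah.
It has 4 species and 3 links.

3 links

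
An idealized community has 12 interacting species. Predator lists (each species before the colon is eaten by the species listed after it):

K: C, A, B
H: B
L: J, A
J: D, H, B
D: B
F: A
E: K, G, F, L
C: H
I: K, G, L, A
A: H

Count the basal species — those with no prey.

2

Basal species (no prey listed): I, E.
Count: 2.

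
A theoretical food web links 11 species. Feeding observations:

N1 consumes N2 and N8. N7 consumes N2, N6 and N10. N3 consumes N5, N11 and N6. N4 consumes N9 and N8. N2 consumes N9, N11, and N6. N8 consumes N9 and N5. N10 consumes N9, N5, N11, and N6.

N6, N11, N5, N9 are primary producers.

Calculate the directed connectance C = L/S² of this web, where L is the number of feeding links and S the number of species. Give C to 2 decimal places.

The web has S = 11 species and L = 19 feeding links.
C = L / S² = 19 / 121 = 0.1570 ≈ 0.16.

C = 0.16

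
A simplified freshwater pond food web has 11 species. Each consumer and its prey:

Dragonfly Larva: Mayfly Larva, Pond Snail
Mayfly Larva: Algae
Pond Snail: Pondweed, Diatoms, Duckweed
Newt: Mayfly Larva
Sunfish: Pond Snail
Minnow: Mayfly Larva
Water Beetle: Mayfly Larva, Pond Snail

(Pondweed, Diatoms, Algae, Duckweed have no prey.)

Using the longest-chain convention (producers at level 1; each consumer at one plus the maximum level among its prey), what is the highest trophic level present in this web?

3

Producers (level 1): Pondweed, Diatoms, Algae, Duckweed.
Algae → Mayfly Larva → Newt gives Newt level 3.
No species has a prey at level 3, so no species reaches level 4.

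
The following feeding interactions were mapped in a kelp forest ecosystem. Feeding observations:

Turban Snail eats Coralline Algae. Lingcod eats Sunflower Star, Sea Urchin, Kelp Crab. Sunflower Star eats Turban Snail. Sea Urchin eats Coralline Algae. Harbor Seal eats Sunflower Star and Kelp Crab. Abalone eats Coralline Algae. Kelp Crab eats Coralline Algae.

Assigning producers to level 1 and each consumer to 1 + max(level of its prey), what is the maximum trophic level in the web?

4

Producers (level 1): Coralline Algae.
Coralline Algae → Turban Snail → Sunflower Star → Harbor Seal gives Harbor Seal level 4.
No species has a prey at level 4, so no species reaches level 5.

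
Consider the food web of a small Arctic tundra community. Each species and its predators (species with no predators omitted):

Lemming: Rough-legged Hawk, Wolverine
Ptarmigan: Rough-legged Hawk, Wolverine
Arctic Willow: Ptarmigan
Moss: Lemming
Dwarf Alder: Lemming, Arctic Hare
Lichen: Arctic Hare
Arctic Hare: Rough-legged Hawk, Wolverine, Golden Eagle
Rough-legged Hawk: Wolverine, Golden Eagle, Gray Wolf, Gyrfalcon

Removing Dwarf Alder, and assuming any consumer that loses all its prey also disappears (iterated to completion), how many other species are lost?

0

Remove Dwarf Alder.
Every predator of it retains at least one other prey: Lemming still has Moss; Arctic Hare still has Lichen.
No consumer loses all prey, so no secondary extinctions occur.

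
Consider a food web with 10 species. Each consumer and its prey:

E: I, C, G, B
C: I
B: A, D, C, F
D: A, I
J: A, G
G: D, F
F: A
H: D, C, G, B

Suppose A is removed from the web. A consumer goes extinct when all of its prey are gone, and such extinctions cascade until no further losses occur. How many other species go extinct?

1

Remove A.
Round 1: F (all prey gone) → extinct.
No further losses. Total secondary extinctions: 1.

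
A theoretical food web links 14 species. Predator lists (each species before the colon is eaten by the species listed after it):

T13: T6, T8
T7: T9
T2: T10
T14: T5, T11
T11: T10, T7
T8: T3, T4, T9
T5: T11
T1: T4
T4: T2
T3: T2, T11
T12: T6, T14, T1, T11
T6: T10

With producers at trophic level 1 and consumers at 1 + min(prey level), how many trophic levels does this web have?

Producers (level 1): T13, T12.
Following each consumer down to its lowest-level prey: T13 → T8 → T3 → T2 (levels 1 through 4).
All prey of T2 (T3 3, T4 3) are at level 3 or above, so T2 is at level 1 + 3 = 4.
Every consumer has at least one prey at level 3 or below, so none exceeds level 4.

4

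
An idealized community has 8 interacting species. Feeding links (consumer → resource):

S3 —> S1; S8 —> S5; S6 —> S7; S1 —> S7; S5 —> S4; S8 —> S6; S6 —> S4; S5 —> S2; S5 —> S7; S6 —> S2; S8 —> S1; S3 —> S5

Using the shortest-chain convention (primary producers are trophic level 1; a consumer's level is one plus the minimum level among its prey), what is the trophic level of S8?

Trophic level 3

S4 is a producer → level 1.
S6 eats S4 → level 2.
S8 eats S6 → level 3.
No prey of S8 is below level 2, so 3 is the minimum.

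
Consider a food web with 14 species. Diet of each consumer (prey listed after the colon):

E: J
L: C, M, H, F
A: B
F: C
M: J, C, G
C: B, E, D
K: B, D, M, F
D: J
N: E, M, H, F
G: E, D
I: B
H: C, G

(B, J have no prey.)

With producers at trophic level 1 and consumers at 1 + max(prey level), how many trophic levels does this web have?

Producers (level 1): B, J.
J → E → C → M → K gives K level 5.
No species has a prey at level 5, so no species reaches level 6.

5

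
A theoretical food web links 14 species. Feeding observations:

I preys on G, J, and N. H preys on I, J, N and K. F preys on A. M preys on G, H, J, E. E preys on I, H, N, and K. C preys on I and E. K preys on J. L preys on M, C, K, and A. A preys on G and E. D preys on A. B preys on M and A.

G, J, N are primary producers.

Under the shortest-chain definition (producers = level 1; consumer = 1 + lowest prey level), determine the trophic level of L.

Trophic level 3

G is a producer → level 1.
A eats G → level 2.
L eats A → level 3.
No prey of L is below level 2, so 3 is the minimum.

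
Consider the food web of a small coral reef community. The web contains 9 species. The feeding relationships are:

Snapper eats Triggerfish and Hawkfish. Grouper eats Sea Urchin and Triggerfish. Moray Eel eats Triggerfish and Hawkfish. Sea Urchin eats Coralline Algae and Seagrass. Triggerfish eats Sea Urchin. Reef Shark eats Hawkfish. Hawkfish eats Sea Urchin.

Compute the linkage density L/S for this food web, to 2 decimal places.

There are L = 11 links among S = 9 species.
L/S = 11/9 = 1.2222 ≈ 1.22.

L/S = 1.22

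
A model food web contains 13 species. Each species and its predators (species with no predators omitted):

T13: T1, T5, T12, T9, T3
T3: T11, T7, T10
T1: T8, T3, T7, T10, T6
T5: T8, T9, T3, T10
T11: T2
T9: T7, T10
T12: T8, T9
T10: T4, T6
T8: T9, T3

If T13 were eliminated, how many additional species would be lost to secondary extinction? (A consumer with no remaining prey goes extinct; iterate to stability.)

12

Remove T13.
Round 1: T1 (all prey gone), T5 (all prey gone), T12 (all prey gone) → extinct.
Round 2: T8 (all prey gone) → extinct.
Round 3: T9 (all prey gone), T3 (all prey gone) → extinct.
Round 4: T11 (all prey gone), T7 (all prey gone), T10 (all prey gone) → extinct.
Round 5: T4 (all prey gone), T6 (all prey gone), T2 (all prey gone) → extinct.
No further losses. Total secondary extinctions: 12.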